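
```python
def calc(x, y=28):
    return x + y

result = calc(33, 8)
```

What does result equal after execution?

Step 1: calc(33, 8) overrides default y with 8.
Step 2: Returns 33 + 8 = 41.
Step 3: result = 41

The answer is 41.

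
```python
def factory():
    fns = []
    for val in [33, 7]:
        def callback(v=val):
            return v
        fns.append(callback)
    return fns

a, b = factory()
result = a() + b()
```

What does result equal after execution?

Step 1: Default argument v=val captures val at each iteration.
Step 2: a() returns 33 (captured at first iteration), b() returns 7 (captured at second).
Step 3: result = 33 + 7 = 40

The answer is 40.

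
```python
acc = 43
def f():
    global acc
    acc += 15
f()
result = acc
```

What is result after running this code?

Step 1: acc = 43 globally.
Step 2: f() modifies global acc: acc += 15 = 58.
Step 3: result = 58

The answer is 58.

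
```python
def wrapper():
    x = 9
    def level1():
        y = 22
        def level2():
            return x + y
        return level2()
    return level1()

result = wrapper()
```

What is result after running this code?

Step 1: x = 9 in wrapper. y = 22 in level1.
Step 2: level2() reads x = 9 and y = 22 from enclosing scopes.
Step 3: result = 9 + 22 = 31

The answer is 31.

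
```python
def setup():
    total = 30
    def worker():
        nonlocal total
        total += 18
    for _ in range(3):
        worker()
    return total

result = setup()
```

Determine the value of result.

Step 1: total = 30.
Step 2: worker() is called 3 times in a loop, each adding 18 via nonlocal.
Step 3: total = 30 + 18 * 3 = 84

The answer is 84.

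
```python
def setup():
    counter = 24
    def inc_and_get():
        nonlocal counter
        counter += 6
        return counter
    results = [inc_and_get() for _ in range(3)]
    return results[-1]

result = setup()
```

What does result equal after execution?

Step 1: counter = 24.
Step 2: Three calls to inc_and_get(), each adding 6.
Step 3: Last value = 24 + 6 * 3 = 42

The answer is 42.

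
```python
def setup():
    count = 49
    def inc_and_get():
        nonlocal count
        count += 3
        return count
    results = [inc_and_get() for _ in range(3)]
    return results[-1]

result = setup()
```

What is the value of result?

Step 1: count = 49.
Step 2: Three calls to inc_and_get(), each adding 3.
Step 3: Last value = 49 + 3 * 3 = 58

The answer is 58.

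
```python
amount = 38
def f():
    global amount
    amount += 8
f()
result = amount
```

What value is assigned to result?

Step 1: amount = 38 globally.
Step 2: f() modifies global amount: amount += 8 = 46.
Step 3: result = 46

The answer is 46.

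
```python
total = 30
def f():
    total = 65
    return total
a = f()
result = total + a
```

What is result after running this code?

Step 1: Global total = 30. f() returns local total = 65.
Step 2: a = 65. Global total still = 30.
Step 3: result = 30 + 65 = 95

The answer is 95.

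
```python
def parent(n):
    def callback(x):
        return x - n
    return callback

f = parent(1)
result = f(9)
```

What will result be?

Step 1: parent(1) creates a closure capturing n = 1.
Step 2: f(9) computes 9 - 1 = 8.
Step 3: result = 8

The answer is 8.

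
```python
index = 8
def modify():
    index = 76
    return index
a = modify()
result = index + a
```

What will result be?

Step 1: Global index = 8. modify() returns local index = 76.
Step 2: a = 76. Global index still = 8.
Step 3: result = 8 + 76 = 84

The answer is 84.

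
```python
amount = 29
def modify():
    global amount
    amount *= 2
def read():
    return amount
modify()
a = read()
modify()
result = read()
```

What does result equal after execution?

Step 1: amount = 29.
Step 2: First modify(): amount = 29 * 2 = 58.
Step 3: Second modify(): amount = 58 * 2 = 116.
Step 4: read() returns 116

The answer is 116.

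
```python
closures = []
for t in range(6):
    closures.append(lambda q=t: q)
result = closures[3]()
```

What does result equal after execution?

Step 1: Default argument q=t captures t's value at each iteration.
Step 2: closures[3] captured q = 3 when t was 3.
Step 3: result = 3

The answer is 3.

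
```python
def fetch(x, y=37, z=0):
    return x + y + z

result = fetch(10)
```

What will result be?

Step 1: fetch(10) uses defaults y = 37, z = 0.
Step 2: Returns 10 + 37 + 0 = 47.
Step 3: result = 47

The answer is 47.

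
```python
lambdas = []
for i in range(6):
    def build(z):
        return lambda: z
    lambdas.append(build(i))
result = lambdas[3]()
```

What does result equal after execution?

Step 1: build(i) creates a new scope capturing z = i at call time.
Step 2: lambdas[3] = build(3), so its lambda captures z = 3.
Step 3: result = 3 (closure factory fixes late binding)

The answer is 3.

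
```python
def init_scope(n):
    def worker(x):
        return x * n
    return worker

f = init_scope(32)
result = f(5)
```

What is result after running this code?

Step 1: init_scope(32) creates a closure capturing n = 32.
Step 2: f(5) computes 5 * 32 = 160.
Step 3: result = 160

The answer is 160.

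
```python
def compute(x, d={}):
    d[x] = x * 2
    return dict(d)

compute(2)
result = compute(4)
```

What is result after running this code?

Step 1: Mutable default dict is shared across calls.
Step 2: First call adds 2: 4. Second call adds 4: 8.
Step 3: result = {2: 4, 4: 8}

The answer is {2: 4, 4: 8}.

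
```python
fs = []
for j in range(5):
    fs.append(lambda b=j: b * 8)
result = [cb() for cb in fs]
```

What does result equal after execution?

Step 1: Default arg b=j captures j at each iteration.
Step 2: fs[k] has b defaulting to k, returns k * 8.
Step 3: result = [0, 8, 16, 24, 32]

The answer is [0, 8, 16, 24, 32].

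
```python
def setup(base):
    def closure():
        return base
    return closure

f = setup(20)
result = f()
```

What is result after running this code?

Step 1: setup(20) creates closure capturing base = 20.
Step 2: f() returns the captured base = 20.
Step 3: result = 20

The answer is 20.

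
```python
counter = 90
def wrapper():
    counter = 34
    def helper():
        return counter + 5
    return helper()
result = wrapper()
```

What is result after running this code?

Step 1: wrapper() shadows global counter with counter = 34.
Step 2: helper() finds counter = 34 in enclosing scope, computes 34 + 5 = 39.
Step 3: result = 39

The answer is 39.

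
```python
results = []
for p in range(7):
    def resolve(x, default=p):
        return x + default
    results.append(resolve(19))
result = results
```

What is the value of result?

Step 1: Default argument default=p is evaluated at function definition time.
Step 2: Each iteration creates resolve with default = current p value.
Step 3: resolve(19) returns 19 + default. results = [19, 20, 21, 22, 23, 24, 25]

The answer is [19, 20, 21, 22, 23, 24, 25].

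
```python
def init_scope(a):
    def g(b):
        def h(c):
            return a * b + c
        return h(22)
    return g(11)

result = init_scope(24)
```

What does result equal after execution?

Step 1: a = 24, b = 11, c = 22.
Step 2: h() computes a * b + c = 24 * 11 + 22 = 286.
Step 3: result = 286

The answer is 286.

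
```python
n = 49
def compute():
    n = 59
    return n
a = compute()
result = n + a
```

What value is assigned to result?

Step 1: Global n = 49. compute() returns local n = 59.
Step 2: a = 59. Global n still = 49.
Step 3: result = 49 + 59 = 108

The answer is 108.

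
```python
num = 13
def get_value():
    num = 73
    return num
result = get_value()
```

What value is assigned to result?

Step 1: Global num = 13.
Step 2: get_value() creates local num = 73, shadowing the global.
Step 3: Returns local num = 73. result = 73

The answer is 73.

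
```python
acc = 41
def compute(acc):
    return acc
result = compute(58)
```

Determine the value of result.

Step 1: Global acc = 41.
Step 2: compute(58) takes parameter acc = 58, which shadows the global.
Step 3: result = 58

The answer is 58.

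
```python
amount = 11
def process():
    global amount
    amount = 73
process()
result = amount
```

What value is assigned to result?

Step 1: amount = 11 globally.
Step 2: process() declares global amount and sets it to 73.
Step 3: After process(), global amount = 73. result = 73

The answer is 73.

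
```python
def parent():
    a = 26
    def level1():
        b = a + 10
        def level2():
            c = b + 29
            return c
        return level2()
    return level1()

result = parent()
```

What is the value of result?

Step 1: a = 26. b = a + 10 = 36.
Step 2: c = b + 29 = 36 + 29 = 65.
Step 3: result = 65

The answer is 65.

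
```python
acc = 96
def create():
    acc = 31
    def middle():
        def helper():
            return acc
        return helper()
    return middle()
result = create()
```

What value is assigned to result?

Step 1: create() defines acc = 31. middle() and helper() have no local acc.
Step 2: helper() checks local (none), enclosing middle() (none), enclosing create() and finds acc = 31.
Step 3: result = 31

The answer is 31.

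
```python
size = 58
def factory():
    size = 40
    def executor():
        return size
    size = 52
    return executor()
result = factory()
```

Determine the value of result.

Step 1: factory() sets size = 40, then later size = 52.
Step 2: executor() is called after size is reassigned to 52. Closures capture variables by reference, not by value.
Step 3: result = 52

The answer is 52.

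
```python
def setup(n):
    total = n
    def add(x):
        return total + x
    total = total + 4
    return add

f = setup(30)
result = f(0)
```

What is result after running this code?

Step 1: setup(30) sets total = 30, then total = 30 + 4 = 34.
Step 2: Closures capture by reference, so add sees total = 34.
Step 3: f(0) returns 34 + 0 = 34

The answer is 34.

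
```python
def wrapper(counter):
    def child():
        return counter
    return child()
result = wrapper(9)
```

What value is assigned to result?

Step 1: wrapper(9) binds parameter counter = 9.
Step 2: child() looks up counter in enclosing scope and finds the parameter counter = 9.
Step 3: result = 9

The answer is 9.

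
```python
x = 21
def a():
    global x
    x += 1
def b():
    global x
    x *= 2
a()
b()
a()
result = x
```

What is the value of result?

Step 1: x = 21.
Step 2: a(): x = 21 + 1 = 22.
Step 3: b(): x = 22 * 2 = 44.
Step 4: a(): x = 44 + 1 = 45

The answer is 45.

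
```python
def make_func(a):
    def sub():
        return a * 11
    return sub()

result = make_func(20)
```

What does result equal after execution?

Step 1: make_func(20) binds parameter a = 20.
Step 2: sub() accesses a = 20 from enclosing scope.
Step 3: result = 20 * 11 = 220

The answer is 220.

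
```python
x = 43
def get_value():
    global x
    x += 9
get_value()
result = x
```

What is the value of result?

Step 1: x = 43 globally.
Step 2: get_value() modifies global x: x += 9 = 52.
Step 3: result = 52

The answer is 52.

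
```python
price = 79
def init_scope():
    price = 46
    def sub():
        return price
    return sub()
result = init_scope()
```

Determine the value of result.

Step 1: price = 79 globally, but init_scope() defines price = 46 locally.
Step 2: sub() looks up price. Not in local scope, so checks enclosing scope (init_scope) and finds price = 46.
Step 3: result = 46

The answer is 46.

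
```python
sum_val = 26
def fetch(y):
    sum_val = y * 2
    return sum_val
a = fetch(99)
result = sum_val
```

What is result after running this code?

Step 1: Global sum_val = 26.
Step 2: fetch(99) creates local sum_val = 99 * 2 = 198.
Step 3: Global sum_val unchanged because no global keyword. result = 26

The answer is 26.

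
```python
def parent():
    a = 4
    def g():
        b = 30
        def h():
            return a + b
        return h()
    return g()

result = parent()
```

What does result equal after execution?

Step 1: parent() defines a = 4. g() defines b = 30.
Step 2: h() accesses both from enclosing scopes: a = 4, b = 30.
Step 3: result = 4 + 30 = 34

The answer is 34.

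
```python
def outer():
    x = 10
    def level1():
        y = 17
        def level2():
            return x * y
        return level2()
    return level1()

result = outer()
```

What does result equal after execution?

Step 1: x = 10 in outer. y = 17 in level1.
Step 2: level2() reads x = 10 and y = 17 from enclosing scopes.
Step 3: result = 10 * 17 = 170

The answer is 170.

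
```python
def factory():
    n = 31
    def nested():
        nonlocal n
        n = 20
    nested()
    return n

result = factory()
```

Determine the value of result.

Step 1: factory() sets n = 31.
Step 2: nested() uses nonlocal to reassign n = 20.
Step 3: result = 20

The answer is 20.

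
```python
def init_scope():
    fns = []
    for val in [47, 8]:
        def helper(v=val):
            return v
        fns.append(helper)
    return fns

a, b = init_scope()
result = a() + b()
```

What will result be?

Step 1: Default argument v=val captures val at each iteration.
Step 2: a() returns 47 (captured at first iteration), b() returns 8 (captured at second).
Step 3: result = 47 + 8 = 55

The answer is 55.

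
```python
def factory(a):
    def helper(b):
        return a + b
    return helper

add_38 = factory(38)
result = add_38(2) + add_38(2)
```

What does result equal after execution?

Step 1: add_38 captures a = 38.
Step 2: add_38(2) = 38 + 2 = 40, called twice.
Step 3: result = 40 + 40 = 80

The answer is 80.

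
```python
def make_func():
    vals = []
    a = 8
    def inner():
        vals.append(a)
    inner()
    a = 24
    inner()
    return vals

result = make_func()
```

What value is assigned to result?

Step 1: a = 8. inner() appends current a to vals.
Step 2: First inner(): appends 8. Then a = 24.
Step 3: Second inner(): appends 24 (closure sees updated a). result = [8, 24]

The answer is [8, 24].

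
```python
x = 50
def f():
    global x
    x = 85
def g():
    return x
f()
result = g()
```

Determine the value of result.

Step 1: x = 50.
Step 2: f() sets global x = 85.
Step 3: g() reads global x = 85. result = 85

The answer is 85.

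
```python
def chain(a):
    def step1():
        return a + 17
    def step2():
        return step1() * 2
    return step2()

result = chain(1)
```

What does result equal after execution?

Step 1: chain(1) captures a = 1.
Step 2: step2() calls step1() which returns 1 + 17 = 18.
Step 3: step2() returns 18 * 2 = 36

The answer is 36.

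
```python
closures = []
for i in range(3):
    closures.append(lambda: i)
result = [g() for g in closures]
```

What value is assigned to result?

Step 1: All 3 lambdas share the same variable i.
Step 2: After the loop, i = 2.
Step 3: Each call returns 2. result = [2, 2, 2]

The answer is [2, 2, 2].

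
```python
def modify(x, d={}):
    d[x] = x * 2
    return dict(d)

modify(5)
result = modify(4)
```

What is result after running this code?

Step 1: Mutable default dict is shared across calls.
Step 2: First call adds 5: 10. Second call adds 4: 8.
Step 3: result = {5: 10, 4: 8}

The answer is {5: 10, 4: 8}.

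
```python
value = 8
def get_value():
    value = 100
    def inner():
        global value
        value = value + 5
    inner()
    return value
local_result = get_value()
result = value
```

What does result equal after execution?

Step 1: Global value = 8. get_value() creates local value = 100.
Step 2: inner() declares global value and adds 5: global value = 8 + 5 = 13.
Step 3: get_value() returns its local value = 100 (unaffected by inner).
Step 4: result = global value = 13

The answer is 13.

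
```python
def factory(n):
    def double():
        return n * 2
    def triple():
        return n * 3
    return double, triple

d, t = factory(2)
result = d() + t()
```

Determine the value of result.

Step 1: Both closures capture the same n = 2.
Step 2: d() = 2 * 2 = 4, t() = 2 * 3 = 6.
Step 3: result = 4 + 6 = 10

The answer is 10.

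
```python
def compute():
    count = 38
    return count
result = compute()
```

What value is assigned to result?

Step 1: compute() defines count = 38 in its local scope.
Step 2: return count finds the local variable count = 38.
Step 3: result = 38

The answer is 38.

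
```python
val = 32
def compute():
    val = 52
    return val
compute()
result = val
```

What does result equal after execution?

Step 1: Global val = 32.
Step 2: compute() creates local val = 52 (shadow, not modification).
Step 3: After compute() returns, global val is unchanged. result = 32

The answer is 32.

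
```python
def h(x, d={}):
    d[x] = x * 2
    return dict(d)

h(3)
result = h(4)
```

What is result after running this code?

Step 1: Mutable default dict is shared across calls.
Step 2: First call adds 3: 6. Second call adds 4: 8.
Step 3: result = {3: 6, 4: 8}

The answer is {3: 6, 4: 8}.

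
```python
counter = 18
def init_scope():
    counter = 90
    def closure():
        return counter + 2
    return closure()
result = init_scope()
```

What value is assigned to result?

Step 1: init_scope() shadows global counter with counter = 90.
Step 2: closure() finds counter = 90 in enclosing scope, computes 90 + 2 = 92.
Step 3: result = 92

The answer is 92.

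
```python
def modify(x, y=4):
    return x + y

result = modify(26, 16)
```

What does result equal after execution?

Step 1: modify(26, 16) overrides default y with 16.
Step 2: Returns 26 + 16 = 42.
Step 3: result = 42

The answer is 42.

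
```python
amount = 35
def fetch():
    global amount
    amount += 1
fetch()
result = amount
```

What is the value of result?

Step 1: amount = 35 globally.
Step 2: fetch() modifies global amount: amount += 1 = 36.
Step 3: result = 36

The answer is 36.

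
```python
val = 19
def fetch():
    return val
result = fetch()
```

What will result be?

Step 1: val = 19 is defined in the global scope.
Step 2: fetch() looks up val. No local val exists, so Python checks the global scope via LEGB rule and finds val = 19.
Step 3: result = 19

The answer is 19.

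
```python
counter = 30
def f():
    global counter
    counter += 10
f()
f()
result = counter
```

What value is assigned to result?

Step 1: counter = 30.
Step 2: First f(): counter = 30 + 10 = 40.
Step 3: Second f(): counter = 40 + 10 = 50. result = 50

The answer is 50.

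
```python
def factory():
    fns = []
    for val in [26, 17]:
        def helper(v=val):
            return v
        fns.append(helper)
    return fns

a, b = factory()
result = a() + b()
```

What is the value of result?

Step 1: Default argument v=val captures val at each iteration.
Step 2: a() returns 26 (captured at first iteration), b() returns 17 (captured at second).
Step 3: result = 26 + 17 = 43

The answer is 43.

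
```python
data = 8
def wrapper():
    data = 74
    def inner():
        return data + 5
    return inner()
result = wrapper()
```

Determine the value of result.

Step 1: wrapper() shadows global data with data = 74.
Step 2: inner() finds data = 74 in enclosing scope, computes 74 + 5 = 79.
Step 3: result = 79

The answer is 79.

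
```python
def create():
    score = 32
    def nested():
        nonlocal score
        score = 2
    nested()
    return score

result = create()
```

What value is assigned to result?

Step 1: create() sets score = 32.
Step 2: nested() uses nonlocal to reassign score = 2.
Step 3: result = 2

The answer is 2.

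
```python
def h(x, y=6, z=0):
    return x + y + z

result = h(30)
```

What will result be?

Step 1: h(30) uses defaults y = 6, z = 0.
Step 2: Returns 30 + 6 + 0 = 36.
Step 3: result = 36

The answer is 36.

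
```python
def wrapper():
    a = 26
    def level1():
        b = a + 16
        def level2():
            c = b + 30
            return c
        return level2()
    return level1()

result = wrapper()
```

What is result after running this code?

Step 1: a = 26. b = a + 16 = 42.
Step 2: c = b + 30 = 42 + 30 = 72.
Step 3: result = 72

The answer is 72.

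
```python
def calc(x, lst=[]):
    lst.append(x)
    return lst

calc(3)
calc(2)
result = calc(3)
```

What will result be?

Step 1: Mutable default argument gotcha! The list [] is created once.
Step 2: Each call appends to the SAME list: [3], [3, 2], [3, 2, 3].
Step 3: result = [3, 2, 3]

The answer is [3, 2, 3].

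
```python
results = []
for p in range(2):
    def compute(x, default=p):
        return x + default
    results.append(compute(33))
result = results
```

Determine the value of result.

Step 1: Default argument default=p is evaluated at function definition time.
Step 2: Each iteration creates compute with default = current p value.
Step 3: compute(33) returns 33 + default. results = [33, 34]

The answer is [33, 34].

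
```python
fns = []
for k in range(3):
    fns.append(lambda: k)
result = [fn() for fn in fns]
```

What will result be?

Step 1: All 3 lambdas share the same variable k.
Step 2: After the loop, k = 2.
Step 3: Each call returns 2. result = [2, 2, 2]

The answer is [2, 2, 2].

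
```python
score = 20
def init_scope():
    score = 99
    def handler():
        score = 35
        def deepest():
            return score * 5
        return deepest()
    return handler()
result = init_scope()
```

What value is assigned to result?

Step 1: deepest() looks up score through LEGB: not local, finds score = 35 in enclosing handler().
Step 2: Returns 35 * 5 = 175.
Step 3: result = 175

The answer is 175.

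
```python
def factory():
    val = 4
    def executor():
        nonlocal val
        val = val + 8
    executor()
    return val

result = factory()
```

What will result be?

Step 1: factory() sets val = 4.
Step 2: executor() uses nonlocal to modify val in factory's scope: val = 4 + 8 = 12.
Step 3: factory() returns the modified val = 12

The answer is 12.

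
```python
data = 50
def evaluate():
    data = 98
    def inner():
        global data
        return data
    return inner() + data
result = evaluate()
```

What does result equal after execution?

Step 1: Global data = 50. evaluate() shadows with local data = 98.
Step 2: inner() uses global keyword, so inner() returns global data = 50.
Step 3: evaluate() returns 50 + 98 = 148

The answer is 148.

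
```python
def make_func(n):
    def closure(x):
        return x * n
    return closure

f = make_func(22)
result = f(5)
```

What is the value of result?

Step 1: make_func(22) creates a closure capturing n = 22.
Step 2: f(5) computes 5 * 22 = 110.
Step 3: result = 110

The answer is 110.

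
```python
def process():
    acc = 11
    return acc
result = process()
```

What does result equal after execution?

Step 1: process() defines acc = 11 in its local scope.
Step 2: return acc finds the local variable acc = 11.
Step 3: result = 11

The answer is 11.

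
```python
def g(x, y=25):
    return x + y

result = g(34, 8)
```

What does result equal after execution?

Step 1: g(34, 8) overrides default y with 8.
Step 2: Returns 34 + 8 = 42.
Step 3: result = 42

The answer is 42.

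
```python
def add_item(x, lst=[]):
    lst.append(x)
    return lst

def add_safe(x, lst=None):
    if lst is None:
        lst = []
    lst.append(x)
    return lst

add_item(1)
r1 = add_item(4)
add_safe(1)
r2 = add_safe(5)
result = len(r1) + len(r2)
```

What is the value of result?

Step 1: add_item shares mutable default: after 2 calls, lst = [1, 4], len = 2.
Step 2: add_safe creates fresh list each time: r2 = [5], len = 1.
Step 3: result = 2 + 1 = 3

The answer is 3.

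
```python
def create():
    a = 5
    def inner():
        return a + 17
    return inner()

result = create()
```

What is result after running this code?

Step 1: create() defines a = 5.
Step 2: inner() reads a = 5 from enclosing scope, returns 5 + 17 = 22.
Step 3: result = 22

The answer is 22.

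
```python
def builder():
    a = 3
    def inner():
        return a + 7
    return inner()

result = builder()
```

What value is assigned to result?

Step 1: builder() defines a = 3.
Step 2: inner() reads a = 3 from enclosing scope, returns 3 + 7 = 10.
Step 3: result = 10

The answer is 10.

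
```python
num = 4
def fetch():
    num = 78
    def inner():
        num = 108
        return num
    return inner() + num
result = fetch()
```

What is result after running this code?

Step 1: fetch() has local num = 78. inner() has local num = 108.
Step 2: inner() returns its local num = 108.
Step 3: fetch() returns 108 + its own num (78) = 186

The answer is 186.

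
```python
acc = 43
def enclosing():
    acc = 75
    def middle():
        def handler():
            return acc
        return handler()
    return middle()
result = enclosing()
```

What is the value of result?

Step 1: enclosing() defines acc = 75. middle() and handler() have no local acc.
Step 2: handler() checks local (none), enclosing middle() (none), enclosing enclosing() and finds acc = 75.
Step 3: result = 75

The answer is 75.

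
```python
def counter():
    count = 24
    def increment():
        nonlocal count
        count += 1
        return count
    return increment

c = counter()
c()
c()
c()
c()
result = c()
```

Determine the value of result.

Step 1: counter() creates closure with count = 24.
Step 2: Each c() call increments count via nonlocal. After 5 calls: 24 + 5 = 29.
Step 3: result = 29

The answer is 29.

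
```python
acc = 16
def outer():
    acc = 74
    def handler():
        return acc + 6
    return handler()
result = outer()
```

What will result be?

Step 1: outer() shadows global acc with acc = 74.
Step 2: handler() finds acc = 74 in enclosing scope, computes 74 + 6 = 80.
Step 3: result = 80

The answer is 80.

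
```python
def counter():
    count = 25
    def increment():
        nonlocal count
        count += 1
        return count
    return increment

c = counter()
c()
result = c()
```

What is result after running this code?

Step 1: counter() creates closure with count = 25.
Step 2: Each c() call increments count via nonlocal. After 2 calls: 25 + 2 = 27.
Step 3: result = 27

The answer is 27.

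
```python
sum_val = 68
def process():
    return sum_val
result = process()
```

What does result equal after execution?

Step 1: sum_val = 68 is defined in the global scope.
Step 2: process() looks up sum_val. No local sum_val exists, so Python checks the global scope via LEGB rule and finds sum_val = 68.
Step 3: result = 68

The answer is 68.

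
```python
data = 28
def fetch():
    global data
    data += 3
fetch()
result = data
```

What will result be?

Step 1: data = 28 globally.
Step 2: fetch() modifies global data: data += 3 = 31.
Step 3: result = 31

The answer is 31.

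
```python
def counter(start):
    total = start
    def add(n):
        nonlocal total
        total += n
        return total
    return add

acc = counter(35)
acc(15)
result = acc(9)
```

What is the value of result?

Step 1: counter(35) creates closure with total = 35.
Step 2: First acc(15): total = 35 + 15 = 50.
Step 3: Second acc(9): total = 50 + 9 = 59. result = 59

The answer is 59.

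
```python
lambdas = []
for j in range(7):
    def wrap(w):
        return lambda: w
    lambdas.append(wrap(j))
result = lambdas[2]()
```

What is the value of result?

Step 1: wrap(j) creates a new scope capturing w = j at call time.
Step 2: lambdas[2] = wrap(2), so its lambda captures w = 2.
Step 3: result = 2 (closure factory fixes late binding)

The answer is 2.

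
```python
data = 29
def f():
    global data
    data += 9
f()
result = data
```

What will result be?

Step 1: data = 29 globally.
Step 2: f() modifies global data: data += 9 = 38.
Step 3: result = 38

The answer is 38.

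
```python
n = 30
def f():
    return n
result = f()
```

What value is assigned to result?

Step 1: n = 30 is defined in the global scope.
Step 2: f() looks up n. No local n exists, so Python checks the global scope via LEGB rule and finds n = 30.
Step 3: result = 30

The answer is 30.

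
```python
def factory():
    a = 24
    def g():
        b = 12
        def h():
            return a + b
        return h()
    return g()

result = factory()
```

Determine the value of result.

Step 1: factory() defines a = 24. g() defines b = 12.
Step 2: h() accesses both from enclosing scopes: a = 24, b = 12.
Step 3: result = 24 + 12 = 36

The answer is 36.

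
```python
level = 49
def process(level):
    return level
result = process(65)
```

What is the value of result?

Step 1: Global level = 49.
Step 2: process(65) takes parameter level = 65, which shadows the global.
Step 3: result = 65

The answer is 65.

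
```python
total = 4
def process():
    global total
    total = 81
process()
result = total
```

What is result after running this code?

Step 1: total = 4 globally.
Step 2: process() declares global total and sets it to 81.
Step 3: After process(), global total = 81. result = 81

The answer is 81.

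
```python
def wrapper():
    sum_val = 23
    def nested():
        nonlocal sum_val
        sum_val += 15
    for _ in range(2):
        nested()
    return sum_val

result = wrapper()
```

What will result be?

Step 1: sum_val = 23.
Step 2: nested() is called 2 times in a loop, each adding 15 via nonlocal.
Step 3: sum_val = 23 + 15 * 2 = 53

The answer is 53.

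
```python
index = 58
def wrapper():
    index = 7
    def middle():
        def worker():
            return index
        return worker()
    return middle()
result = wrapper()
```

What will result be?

Step 1: wrapper() defines index = 7. middle() and worker() have no local index.
Step 2: worker() checks local (none), enclosing middle() (none), enclosing wrapper() and finds index = 7.
Step 3: result = 7

The answer is 7.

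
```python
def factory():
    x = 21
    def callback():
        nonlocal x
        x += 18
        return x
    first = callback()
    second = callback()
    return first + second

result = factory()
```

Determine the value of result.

Step 1: x starts at 21.
Step 2: First call: x = 21 + 18 = 39, returns 39.
Step 3: Second call: x = 39 + 18 = 57, returns 57.
Step 4: result = 39 + 57 = 96

The answer is 96.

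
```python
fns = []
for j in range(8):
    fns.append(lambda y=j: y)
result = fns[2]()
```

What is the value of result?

Step 1: Default argument y=j captures j's value at each iteration.
Step 2: fns[2] captured y = 2 when j was 2.
Step 3: result = 2

The answer is 2.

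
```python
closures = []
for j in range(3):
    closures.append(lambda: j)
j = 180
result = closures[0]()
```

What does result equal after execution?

Step 1: Lambdas capture the variable j by reference, not by value.
Step 2: After the loop, j is reassigned to 180.
Step 3: closures[0]() looks up the current j = 180. result = 180

The answer is 180.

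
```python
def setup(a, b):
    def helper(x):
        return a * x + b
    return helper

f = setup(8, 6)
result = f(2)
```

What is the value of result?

Step 1: setup(8, 6) captures a = 8, b = 6.
Step 2: f(2) computes 8 * 2 + 6 = 22.
Step 3: result = 22

The answer is 22.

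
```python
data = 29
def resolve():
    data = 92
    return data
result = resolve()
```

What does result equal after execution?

Step 1: Global data = 29.
Step 2: resolve() creates local data = 92, shadowing the global.
Step 3: Returns local data = 92. result = 92

The answer is 92.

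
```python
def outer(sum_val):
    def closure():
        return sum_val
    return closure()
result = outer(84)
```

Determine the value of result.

Step 1: outer(84) binds parameter sum_val = 84.
Step 2: closure() looks up sum_val in enclosing scope and finds the parameter sum_val = 84.
Step 3: result = 84

The answer is 84.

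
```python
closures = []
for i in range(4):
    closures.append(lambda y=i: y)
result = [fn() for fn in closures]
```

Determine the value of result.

Step 1: Default arg y=i captures i at each iteration.
Step 2: Each lambda has its own default: 0, 1, ..., 3.
Step 3: result = [0, 1, 2, 3]

The answer is [0, 1, 2, 3].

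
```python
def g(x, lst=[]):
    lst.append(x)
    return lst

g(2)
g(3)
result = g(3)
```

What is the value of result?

Step 1: Mutable default argument gotcha! The list [] is created once.
Step 2: Each call appends to the SAME list: [2], [2, 3], [2, 3, 3].
Step 3: result = [2, 3, 3]

The answer is [2, 3, 3].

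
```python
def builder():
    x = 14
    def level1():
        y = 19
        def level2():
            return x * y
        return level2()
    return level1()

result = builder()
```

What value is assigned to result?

Step 1: x = 14 in builder. y = 19 in level1.
Step 2: level2() reads x = 14 and y = 19 from enclosing scopes.
Step 3: result = 14 * 19 = 266

The answer is 266.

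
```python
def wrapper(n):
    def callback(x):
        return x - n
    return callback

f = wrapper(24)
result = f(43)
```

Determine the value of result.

Step 1: wrapper(24) creates a closure capturing n = 24.
Step 2: f(43) computes 43 - 24 = 19.
Step 3: result = 19

The answer is 19.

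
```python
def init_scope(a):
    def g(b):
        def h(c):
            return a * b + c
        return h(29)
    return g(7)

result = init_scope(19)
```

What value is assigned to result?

Step 1: a = 19, b = 7, c = 29.
Step 2: h() computes a * b + c = 19 * 7 + 29 = 162.
Step 3: result = 162

The answer is 162.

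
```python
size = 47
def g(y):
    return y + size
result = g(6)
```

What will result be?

Step 1: size = 47 is defined globally.
Step 2: g(6) uses parameter y = 6 and looks up size from global scope = 47.
Step 3: result = 6 + 47 = 53

The answer is 53.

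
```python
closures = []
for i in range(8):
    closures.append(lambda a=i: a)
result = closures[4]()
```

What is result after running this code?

Step 1: Default argument a=i captures i's value at each iteration.
Step 2: closures[4] captured a = 4 when i was 4.
Step 3: result = 4

The answer is 4.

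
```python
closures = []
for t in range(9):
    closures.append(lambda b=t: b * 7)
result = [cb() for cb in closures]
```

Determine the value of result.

Step 1: Default arg b=t captures t at each iteration.
Step 2: closures[k] has b defaulting to k, returns k * 7.
Step 3: result = [0, 7, 14, 21, 28, 35, 42, 49, 56]

The answer is [0, 7, 14, 21, 28, 35, 42, 49, 56].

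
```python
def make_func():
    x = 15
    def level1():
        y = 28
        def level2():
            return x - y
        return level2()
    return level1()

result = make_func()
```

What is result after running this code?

Step 1: x = 15 in make_func. y = 28 in level1.
Step 2: level2() reads x = 15 and y = 28 from enclosing scopes.
Step 3: result = 15 - 28 = -13

The answer is -13.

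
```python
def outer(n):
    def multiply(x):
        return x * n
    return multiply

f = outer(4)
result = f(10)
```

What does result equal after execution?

Step 1: outer(4) returns multiply closure with n = 4.
Step 2: f(10) computes 10 * 4 = 40.
Step 3: result = 40

The answer is 40.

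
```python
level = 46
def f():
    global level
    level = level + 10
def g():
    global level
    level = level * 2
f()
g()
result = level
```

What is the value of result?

Step 1: level = 46.
Step 2: f() adds 10: level = 46 + 10 = 56.
Step 3: g() doubles: level = 56 * 2 = 112.
Step 4: result = 112

The answer is 112.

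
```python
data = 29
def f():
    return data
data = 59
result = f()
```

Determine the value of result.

Step 1: data is first set to 29, then reassigned to 59.
Step 2: f() is called after the reassignment, so it looks up the current global data = 59.
Step 3: result = 59

The answer is 59.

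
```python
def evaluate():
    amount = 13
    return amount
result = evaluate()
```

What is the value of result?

Step 1: evaluate() defines amount = 13 in its local scope.
Step 2: return amount finds the local variable amount = 13.
Step 3: result = 13

The answer is 13.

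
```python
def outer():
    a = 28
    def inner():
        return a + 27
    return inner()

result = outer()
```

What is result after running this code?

Step 1: outer() defines a = 28.
Step 2: inner() reads a = 28 from enclosing scope, returns 28 + 27 = 55.
Step 3: result = 55

The answer is 55.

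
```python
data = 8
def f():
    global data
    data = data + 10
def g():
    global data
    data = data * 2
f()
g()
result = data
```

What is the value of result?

Step 1: data = 8.
Step 2: f() adds 10: data = 8 + 10 = 18.
Step 3: g() doubles: data = 18 * 2 = 36.
Step 4: result = 36

The answer is 36.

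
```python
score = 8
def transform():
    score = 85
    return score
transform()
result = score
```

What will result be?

Step 1: score = 8 globally.
Step 2: transform() creates a LOCAL score = 85 (no global keyword!).
Step 3: The global score is unchanged. result = 8

The answer is 8.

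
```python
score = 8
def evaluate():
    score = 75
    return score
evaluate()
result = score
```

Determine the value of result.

Step 1: Global score = 8.
Step 2: evaluate() creates local score = 75 (shadow, not modification).
Step 3: After evaluate() returns, global score is unchanged. result = 8

The answer is 8.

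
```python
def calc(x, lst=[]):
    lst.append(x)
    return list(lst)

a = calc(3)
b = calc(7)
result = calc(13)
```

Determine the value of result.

Step 1: Default list is shared. list() creates copies for return values.
Step 2: Internal list grows: [3] -> [3, 7] -> [3, 7, 13].
Step 3: result = [3, 7, 13]

The answer is [3, 7, 13].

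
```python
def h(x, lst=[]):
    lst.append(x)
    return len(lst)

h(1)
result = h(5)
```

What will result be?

Step 1: Mutable default list persists between calls.
Step 2: First call: lst = [1], len = 1. Second call: lst = [1, 5], len = 2.
Step 3: result = 2

The answer is 2.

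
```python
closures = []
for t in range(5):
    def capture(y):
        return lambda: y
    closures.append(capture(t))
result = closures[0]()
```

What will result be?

Step 1: capture(t) creates a new scope capturing y = t at call time.
Step 2: closures[0] = capture(0), so its lambda captures y = 0.
Step 3: result = 0 (closure factory fixes late binding)

The answer is 0.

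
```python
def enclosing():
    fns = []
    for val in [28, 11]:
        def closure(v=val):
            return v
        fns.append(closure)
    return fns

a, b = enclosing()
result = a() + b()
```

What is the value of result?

Step 1: Default argument v=val captures val at each iteration.
Step 2: a() returns 28 (captured at first iteration), b() returns 11 (captured at second).
Step 3: result = 28 + 11 = 39

The answer is 39.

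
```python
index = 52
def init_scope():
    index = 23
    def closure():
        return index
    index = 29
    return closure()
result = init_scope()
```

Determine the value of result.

Step 1: init_scope() sets index = 23, then later index = 29.
Step 2: closure() is called after index is reassigned to 29. Closures capture variables by reference, not by value.
Step 3: result = 29

The answer is 29.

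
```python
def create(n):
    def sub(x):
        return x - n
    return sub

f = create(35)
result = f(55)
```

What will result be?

Step 1: create(35) creates a closure capturing n = 35.
Step 2: f(55) computes 55 - 35 = 20.
Step 3: result = 20

The answer is 20.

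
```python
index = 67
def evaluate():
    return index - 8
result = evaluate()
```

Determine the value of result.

Step 1: index = 67 is defined globally.
Step 2: evaluate() looks up index from global scope = 67, then computes 67 - 8 = 59.
Step 3: result = 59

The answer is 59.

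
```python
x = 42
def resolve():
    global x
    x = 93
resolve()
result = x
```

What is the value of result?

Step 1: x = 42 globally.
Step 2: resolve() declares global x and sets it to 93.
Step 3: After resolve(), global x = 93. result = 93

The answer is 93.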